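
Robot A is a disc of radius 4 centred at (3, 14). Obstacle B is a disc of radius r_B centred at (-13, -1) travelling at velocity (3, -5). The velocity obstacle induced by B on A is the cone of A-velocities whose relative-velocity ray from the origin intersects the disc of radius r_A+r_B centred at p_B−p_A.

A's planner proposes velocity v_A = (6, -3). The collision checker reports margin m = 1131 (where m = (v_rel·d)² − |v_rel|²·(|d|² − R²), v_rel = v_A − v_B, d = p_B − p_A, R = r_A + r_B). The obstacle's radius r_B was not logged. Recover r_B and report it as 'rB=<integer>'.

m = 1131
d = (-16, -15);  v_rel = (3, 2),  |v_rel|² = 13
v_rel×d = (3)·(-15) − (2)·(-16) = -13
since m = R²·13 − (-13)²:  R² = (169 + 1131) / 13 = 100
R = √100 = 10  ⇒  r_B = 10 − 4 = 6

rB=6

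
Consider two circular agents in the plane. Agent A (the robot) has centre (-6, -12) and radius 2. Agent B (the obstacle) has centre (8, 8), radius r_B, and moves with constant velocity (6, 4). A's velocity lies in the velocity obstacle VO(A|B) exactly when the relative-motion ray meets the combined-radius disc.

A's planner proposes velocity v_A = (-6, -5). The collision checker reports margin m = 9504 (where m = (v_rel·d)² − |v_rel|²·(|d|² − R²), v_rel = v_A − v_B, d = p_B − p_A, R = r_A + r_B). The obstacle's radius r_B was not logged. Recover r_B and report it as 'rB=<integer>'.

m = 9504
d = (14, 20);  v_rel = (-12, -9),  |v_rel|² = 225
v_rel×d = (-12)·(20) − (-9)·(14) = -114
since m = R²·225 − (-114)²:  R² = (12996 + 9504) / 225 = 100
R = √100 = 10  ⇒  r_B = 10 − 2 = 8

rB=8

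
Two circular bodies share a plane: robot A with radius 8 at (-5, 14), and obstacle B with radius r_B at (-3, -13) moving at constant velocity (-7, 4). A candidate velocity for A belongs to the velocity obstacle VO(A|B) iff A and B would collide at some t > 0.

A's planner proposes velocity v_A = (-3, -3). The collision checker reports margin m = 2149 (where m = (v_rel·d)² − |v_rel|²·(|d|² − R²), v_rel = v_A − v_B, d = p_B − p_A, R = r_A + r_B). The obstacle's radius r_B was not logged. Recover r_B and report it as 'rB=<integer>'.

m = 2149
d = (2, -27);  v_rel = (4, -7),  |v_rel|² = 65
v_rel×d = (4)·(-27) − (-7)·(2) = -94
since m = R²·65 − (-94)²:  R² = (8836 + 2149) / 65 = 169
R = √169 = 13  ⇒  r_B = 13 − 8 = 5

rB=5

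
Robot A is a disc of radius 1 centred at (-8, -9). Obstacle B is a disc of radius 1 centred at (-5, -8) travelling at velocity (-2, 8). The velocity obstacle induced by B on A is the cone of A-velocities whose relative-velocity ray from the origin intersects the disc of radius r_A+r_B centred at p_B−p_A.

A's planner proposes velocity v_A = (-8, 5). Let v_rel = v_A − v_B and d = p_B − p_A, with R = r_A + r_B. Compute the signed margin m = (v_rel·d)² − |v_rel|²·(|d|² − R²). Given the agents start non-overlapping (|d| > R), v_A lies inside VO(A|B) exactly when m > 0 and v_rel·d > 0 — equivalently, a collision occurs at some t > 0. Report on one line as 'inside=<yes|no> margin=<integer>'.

d = (3, 1),  |d|² = 10;  R = 1+1 = 2,  c = 10−2² = 6
v_rel = (-6, -3),  |v_rel|² = 45;  v_rel·d = (-6)·(3) + (-3)·(1) = -21
45·t² + 42·t + 6 = 0  ⇒  m = (-21)² − 45·6 = 171
m = 171 > 0,  v_rel·d = -21 < 0  ⇒  outside

inside=no margin=171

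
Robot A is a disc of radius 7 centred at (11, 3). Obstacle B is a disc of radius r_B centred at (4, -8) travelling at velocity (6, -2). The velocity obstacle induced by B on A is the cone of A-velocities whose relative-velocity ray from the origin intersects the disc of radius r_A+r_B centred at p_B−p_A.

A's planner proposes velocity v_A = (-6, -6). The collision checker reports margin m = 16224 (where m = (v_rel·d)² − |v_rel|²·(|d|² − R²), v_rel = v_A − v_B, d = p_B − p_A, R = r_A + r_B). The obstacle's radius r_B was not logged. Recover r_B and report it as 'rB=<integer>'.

m = 16224
d = (-7, -11);  v_rel = (-12, -4),  |v_rel|² = 160
v_rel×d = (-12)·(-11) − (-4)·(-7) = 104
since m = R²·160 − 104²:  R² = (10816 + 16224) / 160 = 169
R = √169 = 13  ⇒  r_B = 13 − 7 = 6

rB=6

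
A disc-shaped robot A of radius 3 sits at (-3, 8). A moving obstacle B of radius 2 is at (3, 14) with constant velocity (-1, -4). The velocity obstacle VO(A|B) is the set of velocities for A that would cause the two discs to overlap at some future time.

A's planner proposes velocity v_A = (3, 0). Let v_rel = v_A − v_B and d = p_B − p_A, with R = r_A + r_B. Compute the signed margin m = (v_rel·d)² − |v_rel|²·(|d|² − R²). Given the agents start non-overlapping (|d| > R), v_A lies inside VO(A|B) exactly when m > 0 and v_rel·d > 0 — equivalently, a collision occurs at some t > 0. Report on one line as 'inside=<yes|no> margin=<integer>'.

d = (6, 6),  |d|² = 72;  R = 3+2 = 5,  c = 72−5² = 47
v_rel = (4, 4),  |v_rel|² = 32;  v_rel·d = (4)·(6) + (4)·(6) = 48
32·t² − 96·t + 47 = 0  ⇒  m = 48² − 32·47 = 800
m = 800 > 0,  v_rel·d = 48 > 0  ⇒  inside

inside=yes margin=800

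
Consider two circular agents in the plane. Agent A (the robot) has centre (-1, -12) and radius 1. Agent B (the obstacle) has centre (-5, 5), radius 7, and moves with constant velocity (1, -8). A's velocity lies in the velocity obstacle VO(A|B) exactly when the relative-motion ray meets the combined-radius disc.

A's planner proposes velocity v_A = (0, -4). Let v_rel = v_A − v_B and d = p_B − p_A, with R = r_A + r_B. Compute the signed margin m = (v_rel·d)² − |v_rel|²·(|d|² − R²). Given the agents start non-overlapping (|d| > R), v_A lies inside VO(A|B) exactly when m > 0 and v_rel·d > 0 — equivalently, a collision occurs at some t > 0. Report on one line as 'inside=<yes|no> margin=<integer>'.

d = (-4, 17),  |d|² = 305;  R = 1+7 = 8,  c = 305−8² = 241
v_rel = (-1, 4),  |v_rel|² = 17;  v_rel·d = (-1)·(-4) + (4)·(17) = 72
17·t² − 144·t + 241 = 0  ⇒  m = 72² − 17·241 = 1087
m = 1087 > 0,  v_rel·d = 72 > 0  ⇒  inside

inside=yes margin=1087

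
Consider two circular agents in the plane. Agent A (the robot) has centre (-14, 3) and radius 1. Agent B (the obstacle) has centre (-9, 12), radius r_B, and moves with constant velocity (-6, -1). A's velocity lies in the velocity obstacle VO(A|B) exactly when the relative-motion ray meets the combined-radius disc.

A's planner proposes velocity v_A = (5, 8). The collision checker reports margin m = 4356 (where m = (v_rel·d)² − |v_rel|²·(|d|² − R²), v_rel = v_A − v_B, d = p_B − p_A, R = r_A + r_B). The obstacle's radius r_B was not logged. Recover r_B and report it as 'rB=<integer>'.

m = 4356
d = (5, 9);  v_rel = (11, 9),  |v_rel|² = 202
v_rel×d = (11)·(9) − (9)·(5) = 54
since m = R²·202 − 54²:  R² = (2916 + 4356) / 202 = 36
R = √36 = 6  ⇒  r_B = 6 − 1 = 5

rB=5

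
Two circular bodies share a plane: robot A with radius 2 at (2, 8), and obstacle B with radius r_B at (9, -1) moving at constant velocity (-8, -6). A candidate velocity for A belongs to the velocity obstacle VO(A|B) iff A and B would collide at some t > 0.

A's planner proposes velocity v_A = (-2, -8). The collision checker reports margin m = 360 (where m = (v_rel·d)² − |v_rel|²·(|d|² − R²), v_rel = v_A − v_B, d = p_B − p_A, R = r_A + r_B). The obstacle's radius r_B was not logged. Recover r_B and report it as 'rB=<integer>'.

m = 360
d = (7, -9);  v_rel = (6, -2),  |v_rel|² = 40
v_rel×d = (6)·(-9) − (-2)·(7) = -40
since m = R²·40 − (-40)²:  R² = (1600 + 360) / 40 = 49
R = √49 = 7  ⇒  r_B = 7 − 2 = 5

rB=5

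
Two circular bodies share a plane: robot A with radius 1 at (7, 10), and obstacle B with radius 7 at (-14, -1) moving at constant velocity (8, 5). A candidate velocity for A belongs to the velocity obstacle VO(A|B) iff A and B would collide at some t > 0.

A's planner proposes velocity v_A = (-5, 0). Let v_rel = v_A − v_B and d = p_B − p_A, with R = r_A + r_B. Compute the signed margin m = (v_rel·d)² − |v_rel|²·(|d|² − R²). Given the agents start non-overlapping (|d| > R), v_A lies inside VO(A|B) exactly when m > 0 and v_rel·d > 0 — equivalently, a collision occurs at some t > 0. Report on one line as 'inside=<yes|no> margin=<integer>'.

d = (-21, -11),  |d|² = 562;  R = 1+7 = 8,  c = 562−8² = 498
v_rel = (-13, -5),  |v_rel|² = 194;  v_rel·d = (-13)·(-21) + (-5)·(-11) = 328
194·t² − 656·t + 498 = 0  ⇒  m = 328² − 194·498 = 10972
m = 10972 > 0,  v_rel·d = 328 > 0  ⇒  inside

inside=yes margin=10972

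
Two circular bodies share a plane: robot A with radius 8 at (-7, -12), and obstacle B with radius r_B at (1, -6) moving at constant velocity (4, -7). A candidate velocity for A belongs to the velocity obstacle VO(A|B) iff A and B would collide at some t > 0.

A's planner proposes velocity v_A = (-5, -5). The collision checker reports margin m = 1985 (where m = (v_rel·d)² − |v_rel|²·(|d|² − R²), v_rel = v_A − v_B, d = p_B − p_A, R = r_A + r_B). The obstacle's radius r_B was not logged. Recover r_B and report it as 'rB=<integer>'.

m = 1985
d = (8, 6);  v_rel = (-9, 2),  |v_rel|² = 85
v_rel×d = (-9)·(6) − (2)·(8) = -70
since m = R²·85 − (-70)²:  R² = (4900 + 1985) / 85 = 81
R = √81 = 9  ⇒  r_B = 9 − 8 = 1

rB=1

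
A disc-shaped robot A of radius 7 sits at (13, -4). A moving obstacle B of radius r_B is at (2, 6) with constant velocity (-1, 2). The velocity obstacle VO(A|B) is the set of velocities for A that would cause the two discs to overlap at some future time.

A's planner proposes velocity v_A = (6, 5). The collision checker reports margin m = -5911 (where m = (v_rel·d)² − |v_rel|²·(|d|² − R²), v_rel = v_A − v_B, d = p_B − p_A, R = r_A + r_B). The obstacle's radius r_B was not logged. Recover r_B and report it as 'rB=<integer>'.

m = -5911
d = (-11, 10);  v_rel = (7, 3),  |v_rel|² = 58
v_rel×d = (7)·(10) − (3)·(-11) = 103
since m = R²·58 − 103²:  R² = (10609 + -5911) / 58 = 81
R = √81 = 9  ⇒  r_B = 9 − 7 = 2

rB=2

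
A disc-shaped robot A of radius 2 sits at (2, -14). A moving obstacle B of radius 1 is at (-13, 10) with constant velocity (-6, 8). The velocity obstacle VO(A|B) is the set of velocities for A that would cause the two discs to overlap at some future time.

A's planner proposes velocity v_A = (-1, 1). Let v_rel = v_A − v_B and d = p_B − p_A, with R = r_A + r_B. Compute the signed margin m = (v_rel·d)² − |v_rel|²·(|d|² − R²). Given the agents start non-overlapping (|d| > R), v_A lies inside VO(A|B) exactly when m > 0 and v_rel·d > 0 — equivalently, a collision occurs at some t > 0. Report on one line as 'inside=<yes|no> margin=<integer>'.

d = (-15, 24),  |d|² = 801;  R = 2+1 = 3,  c = 801−3² = 792
v_rel = (5, -7),  |v_rel|² = 74;  v_rel·d = (5)·(-15) + (-7)·(24) = -243
74·t² + 486·t + 792 = 0  ⇒  m = (-243)² − 74·792 = 441
m = 441 > 0,  v_rel·d = -243 < 0  ⇒  outside

inside=no margin=441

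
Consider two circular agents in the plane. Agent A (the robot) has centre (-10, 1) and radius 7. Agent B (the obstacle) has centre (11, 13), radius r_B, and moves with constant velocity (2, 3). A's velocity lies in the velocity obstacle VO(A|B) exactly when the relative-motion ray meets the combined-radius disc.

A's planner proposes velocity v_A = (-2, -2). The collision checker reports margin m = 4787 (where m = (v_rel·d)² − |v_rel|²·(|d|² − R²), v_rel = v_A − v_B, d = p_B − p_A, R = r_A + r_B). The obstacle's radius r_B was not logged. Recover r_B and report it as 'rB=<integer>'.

m = 4787
d = (21, 12);  v_rel = (-4, -5),  |v_rel|² = 41
v_rel×d = (-4)·(12) − (-5)·(21) = 57
since m = R²·41 − 57²:  R² = (3249 + 4787) / 41 = 196
R = √196 = 14  ⇒  r_B = 14 − 7 = 7

rB=7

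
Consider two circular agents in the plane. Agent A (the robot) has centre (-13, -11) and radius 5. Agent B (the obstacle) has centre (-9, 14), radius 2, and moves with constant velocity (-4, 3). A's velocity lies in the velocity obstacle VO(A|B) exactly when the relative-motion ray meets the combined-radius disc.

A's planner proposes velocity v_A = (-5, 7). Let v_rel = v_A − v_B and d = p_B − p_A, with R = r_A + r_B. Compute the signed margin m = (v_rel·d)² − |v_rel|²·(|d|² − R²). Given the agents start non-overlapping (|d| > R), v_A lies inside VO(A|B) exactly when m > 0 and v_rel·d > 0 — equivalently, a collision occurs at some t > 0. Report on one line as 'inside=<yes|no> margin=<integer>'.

d = (4, 25),  |d|² = 641;  R = 5+2 = 7,  c = 641−7² = 592
v_rel = (-1, 4),  |v_rel|² = 17;  v_rel·d = (-1)·(4) + (4)·(25) = 96
17·t² − 192·t + 592 = 0  ⇒  m = 96² − 17·592 = -848
m = -848 < 0,  v_rel·d = 96 > 0  ⇒  outside

inside=no margin=-848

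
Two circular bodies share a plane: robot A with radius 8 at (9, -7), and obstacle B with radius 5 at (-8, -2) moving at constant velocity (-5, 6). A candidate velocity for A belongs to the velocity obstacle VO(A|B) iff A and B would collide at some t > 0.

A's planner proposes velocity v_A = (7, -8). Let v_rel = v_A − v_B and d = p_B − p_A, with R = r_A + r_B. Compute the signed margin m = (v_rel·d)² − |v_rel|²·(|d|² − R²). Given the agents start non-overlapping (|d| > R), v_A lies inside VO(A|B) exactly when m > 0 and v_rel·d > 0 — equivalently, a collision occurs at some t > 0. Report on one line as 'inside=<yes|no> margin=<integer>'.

d = (-17, 5),  |d|² = 314;  R = 8+5 = 13,  c = 314−13² = 145
v_rel = (12, -14),  |v_rel|² = 340;  v_rel·d = (12)·(-17) + (-14)·(5) = -274
340·t² + 548·t + 145 = 0  ⇒  m = (-274)² − 340·145 = 25776
m = 25776 > 0,  v_rel·d = -274 < 0  ⇒  outside

inside=no margin=25776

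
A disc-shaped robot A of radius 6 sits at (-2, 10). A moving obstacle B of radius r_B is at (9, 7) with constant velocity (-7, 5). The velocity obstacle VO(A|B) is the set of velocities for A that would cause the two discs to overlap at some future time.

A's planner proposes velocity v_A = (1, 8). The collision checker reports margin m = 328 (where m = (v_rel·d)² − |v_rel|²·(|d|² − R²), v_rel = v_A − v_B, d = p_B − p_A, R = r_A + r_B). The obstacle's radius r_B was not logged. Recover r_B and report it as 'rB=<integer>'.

m = 328
d = (11, -3);  v_rel = (8, 3),  |v_rel|² = 73
v_rel×d = (8)·(-3) − (3)·(11) = -57
since m = R²·73 − (-57)²:  R² = (3249 + 328) / 73 = 49
R = √49 = 7  ⇒  r_B = 7 − 6 = 1

rB=1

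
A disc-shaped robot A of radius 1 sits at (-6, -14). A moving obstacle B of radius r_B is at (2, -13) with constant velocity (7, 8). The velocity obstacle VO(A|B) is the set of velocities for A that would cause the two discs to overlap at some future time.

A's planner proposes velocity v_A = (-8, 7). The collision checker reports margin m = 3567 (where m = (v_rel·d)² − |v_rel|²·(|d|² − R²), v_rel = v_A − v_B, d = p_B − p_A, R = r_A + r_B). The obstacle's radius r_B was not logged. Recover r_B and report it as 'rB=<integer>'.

m = 3567
d = (8, 1);  v_rel = (-15, -1),  |v_rel|² = 226
v_rel×d = (-15)·(1) − (-1)·(8) = -7
since m = R²·226 − (-7)²:  R² = (49 + 3567) / 226 = 16
R = √16 = 4  ⇒  r_B = 4 − 1 = 3

rB=3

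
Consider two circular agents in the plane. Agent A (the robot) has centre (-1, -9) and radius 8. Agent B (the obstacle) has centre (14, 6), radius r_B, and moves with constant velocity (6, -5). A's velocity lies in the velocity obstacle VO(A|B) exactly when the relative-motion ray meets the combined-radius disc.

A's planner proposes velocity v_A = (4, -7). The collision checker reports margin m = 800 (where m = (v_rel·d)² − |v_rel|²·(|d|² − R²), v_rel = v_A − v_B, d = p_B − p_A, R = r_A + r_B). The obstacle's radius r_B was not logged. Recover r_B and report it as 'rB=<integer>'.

m = 800
d = (15, 15);  v_rel = (-2, -2),  |v_rel|² = 8
v_rel×d = (-2)·(15) − (-2)·(15) = 0
since m = R²·8 − 0²:  R² = (0 + 800) / 8 = 100
R = √100 = 10  ⇒  r_B = 10 − 8 = 2

rB=2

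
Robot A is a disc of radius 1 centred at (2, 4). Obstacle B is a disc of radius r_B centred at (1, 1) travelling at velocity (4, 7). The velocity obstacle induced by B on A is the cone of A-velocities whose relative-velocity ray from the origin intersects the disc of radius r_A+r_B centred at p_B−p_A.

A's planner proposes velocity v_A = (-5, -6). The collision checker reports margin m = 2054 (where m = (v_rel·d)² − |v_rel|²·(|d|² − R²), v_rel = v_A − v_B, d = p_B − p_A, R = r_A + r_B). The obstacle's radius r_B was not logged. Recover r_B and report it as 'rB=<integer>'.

m = 2054
d = (-1, -3);  v_rel = (-9, -13),  |v_rel|² = 250
v_rel×d = (-9)·(-3) − (-13)·(-1) = 14
since m = R²·250 − 14²:  R² = (196 + 2054) / 250 = 9
R = √9 = 3  ⇒  r_B = 3 − 1 = 2

rB=2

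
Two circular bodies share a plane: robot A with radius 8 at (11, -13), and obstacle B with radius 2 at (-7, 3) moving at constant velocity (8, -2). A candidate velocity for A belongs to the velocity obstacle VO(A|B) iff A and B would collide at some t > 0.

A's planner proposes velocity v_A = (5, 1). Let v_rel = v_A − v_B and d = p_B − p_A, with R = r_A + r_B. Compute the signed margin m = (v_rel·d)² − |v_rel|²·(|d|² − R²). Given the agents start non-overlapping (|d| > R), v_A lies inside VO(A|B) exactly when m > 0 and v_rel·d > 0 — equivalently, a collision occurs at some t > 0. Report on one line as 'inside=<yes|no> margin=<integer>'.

d = (-18, 16),  |d|² = 580;  R = 8+2 = 10,  c = 580−10² = 480
v_rel = (-3, 3),  |v_rel|² = 18;  v_rel·d = (-3)·(-18) + (3)·(16) = 102
18·t² − 204·t + 480 = 0  ⇒  m = 102² − 18·480 = 1764
m = 1764 > 0,  v_rel·d = 102 > 0  ⇒  inside

inside=yes margin=1764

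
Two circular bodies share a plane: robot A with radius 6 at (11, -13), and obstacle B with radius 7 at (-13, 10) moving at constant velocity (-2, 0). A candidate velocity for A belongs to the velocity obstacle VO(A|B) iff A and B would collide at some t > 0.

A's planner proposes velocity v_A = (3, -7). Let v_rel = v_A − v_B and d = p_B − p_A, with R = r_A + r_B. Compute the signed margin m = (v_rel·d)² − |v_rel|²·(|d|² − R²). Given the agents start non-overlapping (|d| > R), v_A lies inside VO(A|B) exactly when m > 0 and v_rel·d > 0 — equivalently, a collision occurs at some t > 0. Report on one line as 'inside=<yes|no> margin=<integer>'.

d = (-24, 23),  |d|² = 1105;  R = 6+7 = 13,  c = 1105−13² = 936
v_rel = (5, -7),  |v_rel|² = 74;  v_rel·d = (5)·(-24) + (-7)·(23) = -281
74·t² + 562·t + 936 = 0  ⇒  m = (-281)² − 74·936 = 9697
m = 9697 > 0,  v_rel·d = -281 < 0  ⇒  outside

inside=no margin=9697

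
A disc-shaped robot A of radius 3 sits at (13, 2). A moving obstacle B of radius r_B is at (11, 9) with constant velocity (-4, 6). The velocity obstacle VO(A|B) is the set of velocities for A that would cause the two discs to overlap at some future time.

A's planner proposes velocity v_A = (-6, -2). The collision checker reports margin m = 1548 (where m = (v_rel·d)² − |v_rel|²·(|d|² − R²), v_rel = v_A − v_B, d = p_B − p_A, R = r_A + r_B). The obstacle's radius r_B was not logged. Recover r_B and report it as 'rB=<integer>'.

m = 1548
d = (-2, 7);  v_rel = (-2, -8),  |v_rel|² = 68
v_rel×d = (-2)·(7) − (-8)·(-2) = -30
since m = R²·68 − (-30)²:  R² = (900 + 1548) / 68 = 36
R = √36 = 6  ⇒  r_B = 6 − 3 = 3

rB=3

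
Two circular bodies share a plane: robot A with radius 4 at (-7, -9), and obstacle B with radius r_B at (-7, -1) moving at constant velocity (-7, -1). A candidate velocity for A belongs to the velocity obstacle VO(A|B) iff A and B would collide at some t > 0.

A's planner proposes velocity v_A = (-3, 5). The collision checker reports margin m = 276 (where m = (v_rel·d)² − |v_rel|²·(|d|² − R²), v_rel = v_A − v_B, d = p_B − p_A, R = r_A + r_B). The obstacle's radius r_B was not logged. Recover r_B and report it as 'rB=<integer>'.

m = 276
d = (0, 8);  v_rel = (4, 6),  |v_rel|² = 52
v_rel×d = (4)·(8) − (6)·(0) = 32
since m = R²·52 − 32²:  R² = (1024 + 276) / 52 = 25
R = √25 = 5  ⇒  r_B = 5 − 4 = 1

rB=1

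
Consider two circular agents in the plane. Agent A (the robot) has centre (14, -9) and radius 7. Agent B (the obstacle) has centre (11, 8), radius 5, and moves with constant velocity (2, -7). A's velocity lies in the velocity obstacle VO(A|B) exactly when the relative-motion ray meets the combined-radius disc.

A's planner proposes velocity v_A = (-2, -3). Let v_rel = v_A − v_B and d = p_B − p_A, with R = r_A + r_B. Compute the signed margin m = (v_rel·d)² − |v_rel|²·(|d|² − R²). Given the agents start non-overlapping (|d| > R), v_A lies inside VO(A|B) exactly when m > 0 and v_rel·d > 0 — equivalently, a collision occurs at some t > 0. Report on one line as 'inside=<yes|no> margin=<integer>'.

d = (-3, 17),  |d|² = 298;  R = 7+5 = 12,  c = 298−12² = 154
v_rel = (-4, 4),  |v_rel|² = 32;  v_rel·d = (-4)·(-3) + (4)·(17) = 80
32·t² − 160·t + 154 = 0  ⇒  m = 80² − 32·154 = 1472
m = 1472 > 0,  v_rel·d = 80 > 0  ⇒  inside

inside=yes margin=1472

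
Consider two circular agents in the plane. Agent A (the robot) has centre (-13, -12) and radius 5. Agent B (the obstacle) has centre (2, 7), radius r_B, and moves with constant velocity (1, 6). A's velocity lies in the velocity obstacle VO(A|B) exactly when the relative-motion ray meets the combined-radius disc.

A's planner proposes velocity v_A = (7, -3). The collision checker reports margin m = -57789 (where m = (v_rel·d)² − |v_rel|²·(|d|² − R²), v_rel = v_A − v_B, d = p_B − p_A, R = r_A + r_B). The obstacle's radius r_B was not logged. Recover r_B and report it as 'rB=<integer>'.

m = -57789
d = (15, 19);  v_rel = (6, -9),  |v_rel|² = 117
v_rel×d = (6)·(19) − (-9)·(15) = 249
since m = R²·117 − 249²:  R² = (62001 + -57789) / 117 = 36
R = √36 = 6  ⇒  r_B = 6 − 5 = 1

rB=1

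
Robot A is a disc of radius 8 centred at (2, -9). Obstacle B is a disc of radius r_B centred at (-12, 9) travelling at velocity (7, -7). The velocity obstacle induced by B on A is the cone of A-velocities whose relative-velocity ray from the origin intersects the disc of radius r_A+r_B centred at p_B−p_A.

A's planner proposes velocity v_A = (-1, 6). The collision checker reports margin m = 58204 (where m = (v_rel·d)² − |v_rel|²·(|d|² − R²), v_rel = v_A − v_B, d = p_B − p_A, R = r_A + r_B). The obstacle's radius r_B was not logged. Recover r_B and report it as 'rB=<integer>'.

m = 58204
d = (-14, 18);  v_rel = (-8, 13),  |v_rel|² = 233
v_rel×d = (-8)·(18) − (13)·(-14) = 38
since m = R²·233 − 38²:  R² = (1444 + 58204) / 233 = 256
R = √256 = 16  ⇒  r_B = 16 − 8 = 8

rB=8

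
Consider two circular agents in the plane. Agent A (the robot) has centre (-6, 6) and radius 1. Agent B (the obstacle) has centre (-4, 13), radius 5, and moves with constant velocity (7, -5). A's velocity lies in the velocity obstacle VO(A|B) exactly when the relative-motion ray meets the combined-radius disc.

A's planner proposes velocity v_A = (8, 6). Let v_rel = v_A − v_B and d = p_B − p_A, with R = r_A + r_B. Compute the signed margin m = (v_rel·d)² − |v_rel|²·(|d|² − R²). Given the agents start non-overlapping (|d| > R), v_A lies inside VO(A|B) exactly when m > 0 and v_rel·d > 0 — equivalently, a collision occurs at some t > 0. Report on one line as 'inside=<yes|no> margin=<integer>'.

d = (2, 7),  |d|² = 53;  R = 1+5 = 6,  c = 53−6² = 17
v_rel = (1, 11),  |v_rel|² = 122;  v_rel·d = (1)·(2) + (11)·(7) = 79
122·t² − 158·t + 17 = 0  ⇒  m = 79² − 122·17 = 4167
m = 4167 > 0,  v_rel·d = 79 > 0  ⇒  inside

inside=yes margin=4167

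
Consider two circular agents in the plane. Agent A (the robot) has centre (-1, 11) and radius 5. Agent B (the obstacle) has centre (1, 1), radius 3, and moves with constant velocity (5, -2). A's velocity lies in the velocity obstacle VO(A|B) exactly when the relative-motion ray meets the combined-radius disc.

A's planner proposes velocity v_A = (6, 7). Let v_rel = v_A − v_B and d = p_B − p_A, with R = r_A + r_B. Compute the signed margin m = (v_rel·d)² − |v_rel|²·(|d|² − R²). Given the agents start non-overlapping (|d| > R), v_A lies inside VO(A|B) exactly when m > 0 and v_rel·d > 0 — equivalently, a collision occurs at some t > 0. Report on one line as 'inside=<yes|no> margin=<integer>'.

d = (2, -10),  |d|² = 104;  R = 5+3 = 8,  c = 104−8² = 40
v_rel = (1, 9),  |v_rel|² = 82;  v_rel·d = (1)·(2) + (9)·(-10) = -88
82·t² + 176·t + 40 = 0  ⇒  m = (-88)² − 82·40 = 4464
m = 4464 > 0,  v_rel·d = -88 < 0  ⇒  outside

inside=no margin=4464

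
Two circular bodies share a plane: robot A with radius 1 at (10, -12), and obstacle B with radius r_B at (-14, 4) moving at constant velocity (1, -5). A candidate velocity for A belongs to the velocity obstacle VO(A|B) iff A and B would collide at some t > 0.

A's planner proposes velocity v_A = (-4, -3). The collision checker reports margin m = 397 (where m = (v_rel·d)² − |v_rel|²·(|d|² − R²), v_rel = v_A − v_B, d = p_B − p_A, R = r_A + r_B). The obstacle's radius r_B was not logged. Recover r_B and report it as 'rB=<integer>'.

m = 397
d = (-24, 16);  v_rel = (-5, 2),  |v_rel|² = 29
v_rel×d = (-5)·(16) − (2)·(-24) = -32
since m = R²·29 − (-32)²:  R² = (1024 + 397) / 29 = 49
R = √49 = 7  ⇒  r_B = 7 − 1 = 6

rB=6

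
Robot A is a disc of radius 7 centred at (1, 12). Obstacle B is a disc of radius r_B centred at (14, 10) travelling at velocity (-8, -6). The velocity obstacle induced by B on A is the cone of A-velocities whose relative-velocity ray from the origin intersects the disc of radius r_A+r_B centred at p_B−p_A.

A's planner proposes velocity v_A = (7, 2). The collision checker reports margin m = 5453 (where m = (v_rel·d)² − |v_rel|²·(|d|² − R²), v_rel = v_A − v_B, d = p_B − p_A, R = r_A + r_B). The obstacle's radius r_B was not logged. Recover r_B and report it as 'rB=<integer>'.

m = 5453
d = (13, -2);  v_rel = (15, 8),  |v_rel|² = 289
v_rel×d = (15)·(-2) − (8)·(13) = -134
since m = R²·289 − (-134)²:  R² = (17956 + 5453) / 289 = 81
R = √81 = 9  ⇒  r_B = 9 − 7 = 2

rB=2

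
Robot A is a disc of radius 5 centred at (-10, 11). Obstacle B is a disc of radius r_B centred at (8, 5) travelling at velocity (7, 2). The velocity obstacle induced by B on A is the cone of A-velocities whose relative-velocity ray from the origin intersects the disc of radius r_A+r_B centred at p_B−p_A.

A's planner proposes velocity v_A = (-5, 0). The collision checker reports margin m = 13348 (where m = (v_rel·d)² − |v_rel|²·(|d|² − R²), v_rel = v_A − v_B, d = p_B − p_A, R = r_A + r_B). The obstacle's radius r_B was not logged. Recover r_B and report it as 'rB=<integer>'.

m = 13348
d = (18, -6);  v_rel = (-12, -2),  |v_rel|² = 148
v_rel×d = (-12)·(-6) − (-2)·(18) = 108
since m = R²·148 − 108²:  R² = (11664 + 13348) / 148 = 169
R = √169 = 13  ⇒  r_B = 13 − 5 = 8

rB=8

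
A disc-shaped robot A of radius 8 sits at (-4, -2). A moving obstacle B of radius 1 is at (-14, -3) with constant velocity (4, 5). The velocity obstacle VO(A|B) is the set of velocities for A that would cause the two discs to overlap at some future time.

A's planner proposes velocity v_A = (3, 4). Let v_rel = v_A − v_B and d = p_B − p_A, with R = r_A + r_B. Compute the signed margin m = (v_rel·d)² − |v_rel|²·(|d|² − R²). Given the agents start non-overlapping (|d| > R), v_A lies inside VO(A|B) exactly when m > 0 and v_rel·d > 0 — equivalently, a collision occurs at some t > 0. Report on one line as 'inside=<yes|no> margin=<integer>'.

d = (-10, -1),  |d|² = 101;  R = 8+1 = 9,  c = 101−9² = 20
v_rel = (-1, -1),  |v_rel|² = 2;  v_rel·d = (-1)·(-10) + (-1)·(-1) = 11
2·t² − 22·t + 20 = 0  ⇒  m = 11² − 2·20 = 81
m = 81 > 0,  v_rel·d = 11 > 0  ⇒  inside

inside=yes margin=81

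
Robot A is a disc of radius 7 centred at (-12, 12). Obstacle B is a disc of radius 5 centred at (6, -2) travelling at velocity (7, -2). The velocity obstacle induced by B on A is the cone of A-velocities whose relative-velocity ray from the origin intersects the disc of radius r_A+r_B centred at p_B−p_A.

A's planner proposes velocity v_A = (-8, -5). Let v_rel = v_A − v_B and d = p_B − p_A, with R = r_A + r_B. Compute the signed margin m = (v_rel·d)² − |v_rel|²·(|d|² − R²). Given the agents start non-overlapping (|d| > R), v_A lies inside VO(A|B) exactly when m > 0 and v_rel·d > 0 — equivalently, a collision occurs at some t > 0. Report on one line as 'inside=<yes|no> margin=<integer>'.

d = (18, -14),  |d|² = 520;  R = 7+5 = 12,  c = 520−12² = 376
v_rel = (-15, -3),  |v_rel|² = 234;  v_rel·d = (-15)·(18) + (-3)·(-14) = -228
234·t² + 456·t + 376 = 0  ⇒  m = (-228)² − 234·376 = -36000
m = -36000 < 0,  v_rel·d = -228 < 0  ⇒  outside

inside=no margin=-36000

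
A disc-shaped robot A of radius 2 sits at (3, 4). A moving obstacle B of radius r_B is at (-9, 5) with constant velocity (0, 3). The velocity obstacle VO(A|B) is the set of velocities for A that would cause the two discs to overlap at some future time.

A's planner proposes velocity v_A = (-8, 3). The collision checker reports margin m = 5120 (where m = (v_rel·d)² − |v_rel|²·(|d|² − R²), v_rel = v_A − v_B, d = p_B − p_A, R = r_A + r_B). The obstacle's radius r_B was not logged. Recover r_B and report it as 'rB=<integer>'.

m = 5120
d = (-12, 1);  v_rel = (-8, 0),  |v_rel|² = 64
v_rel×d = (-8)·(1) − (0)·(-12) = -8
since m = R²·64 − (-8)²:  R² = (64 + 5120) / 64 = 81
R = √81 = 9  ⇒  r_B = 9 − 2 = 7

rB=7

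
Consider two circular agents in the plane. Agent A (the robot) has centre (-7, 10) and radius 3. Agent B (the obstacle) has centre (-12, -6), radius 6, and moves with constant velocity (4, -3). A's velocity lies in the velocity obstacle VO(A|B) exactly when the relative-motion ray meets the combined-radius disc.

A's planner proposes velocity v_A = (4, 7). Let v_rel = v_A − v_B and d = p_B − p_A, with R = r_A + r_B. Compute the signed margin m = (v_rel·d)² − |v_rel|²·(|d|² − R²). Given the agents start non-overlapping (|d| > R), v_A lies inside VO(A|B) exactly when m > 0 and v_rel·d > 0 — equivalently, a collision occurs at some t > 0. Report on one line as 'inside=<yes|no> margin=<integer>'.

d = (-5, -16),  |d|² = 281;  R = 3+6 = 9,  c = 281−9² = 200
v_rel = (0, 10),  |v_rel|² = 100;  v_rel·d = (0)·(-5) + (10)·(-16) = -160
100·t² + 320·t + 200 = 0  ⇒  m = (-160)² − 100·200 = 5600
m = 5600 > 0,  v_rel·d = -160 < 0  ⇒  outside

inside=no margin=5600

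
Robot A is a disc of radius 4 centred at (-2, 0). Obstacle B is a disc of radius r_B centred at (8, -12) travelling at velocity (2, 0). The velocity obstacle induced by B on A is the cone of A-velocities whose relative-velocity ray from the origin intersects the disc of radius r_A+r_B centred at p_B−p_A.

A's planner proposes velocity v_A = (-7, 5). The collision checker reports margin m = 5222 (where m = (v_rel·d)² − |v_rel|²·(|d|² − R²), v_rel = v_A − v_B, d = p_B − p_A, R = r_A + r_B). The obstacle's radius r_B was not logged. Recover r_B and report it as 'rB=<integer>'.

m = 5222
d = (10, -12);  v_rel = (-9, 5),  |v_rel|² = 106
v_rel×d = (-9)·(-12) − (5)·(10) = 58
since m = R²·106 − 58²:  R² = (3364 + 5222) / 106 = 81
R = √81 = 9  ⇒  r_B = 9 − 4 = 5

rB=5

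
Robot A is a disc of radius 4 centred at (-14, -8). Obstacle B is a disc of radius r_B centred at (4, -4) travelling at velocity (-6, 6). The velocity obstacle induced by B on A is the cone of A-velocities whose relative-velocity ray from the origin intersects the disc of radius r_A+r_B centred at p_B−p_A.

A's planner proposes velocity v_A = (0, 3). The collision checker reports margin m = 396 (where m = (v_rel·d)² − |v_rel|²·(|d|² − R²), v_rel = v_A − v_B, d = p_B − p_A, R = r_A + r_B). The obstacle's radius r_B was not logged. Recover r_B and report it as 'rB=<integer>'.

m = 396
d = (18, 4);  v_rel = (6, -3),  |v_rel|² = 45
v_rel×d = (6)·(4) − (-3)·(18) = 78
since m = R²·45 − 78²:  R² = (6084 + 396) / 45 = 144
R = √144 = 12  ⇒  r_B = 12 − 4 = 8

rB=8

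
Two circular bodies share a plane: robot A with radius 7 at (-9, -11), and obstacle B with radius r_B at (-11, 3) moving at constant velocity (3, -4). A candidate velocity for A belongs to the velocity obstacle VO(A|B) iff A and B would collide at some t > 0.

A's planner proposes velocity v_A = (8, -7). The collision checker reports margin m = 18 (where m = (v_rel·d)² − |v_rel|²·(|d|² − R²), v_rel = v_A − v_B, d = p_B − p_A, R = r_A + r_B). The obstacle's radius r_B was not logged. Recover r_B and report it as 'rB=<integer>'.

m = 18
d = (-2, 14);  v_rel = (5, -3),  |v_rel|² = 34
v_rel×d = (5)·(14) − (-3)·(-2) = 64
since m = R²·34 − 64²:  R² = (4096 + 18) / 34 = 121
R = √121 = 11  ⇒  r_B = 11 − 7 = 4

rB=4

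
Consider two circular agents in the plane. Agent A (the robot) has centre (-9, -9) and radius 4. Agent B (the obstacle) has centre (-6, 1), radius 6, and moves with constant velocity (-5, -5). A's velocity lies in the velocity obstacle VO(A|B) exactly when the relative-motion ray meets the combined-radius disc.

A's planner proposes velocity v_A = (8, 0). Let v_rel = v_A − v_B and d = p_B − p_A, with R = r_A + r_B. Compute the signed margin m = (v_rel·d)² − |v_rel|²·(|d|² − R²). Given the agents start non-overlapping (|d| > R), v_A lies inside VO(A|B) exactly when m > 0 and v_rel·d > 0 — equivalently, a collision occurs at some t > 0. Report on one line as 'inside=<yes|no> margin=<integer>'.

d = (3, 10),  |d|² = 109;  R = 4+6 = 10,  c = 109−10² = 9
v_rel = (13, 5),  |v_rel|² = 194;  v_rel·d = (13)·(3) + (5)·(10) = 89
194·t² − 178·t + 9 = 0  ⇒  m = 89² − 194·9 = 6175
m = 6175 > 0,  v_rel·d = 89 > 0  ⇒  inside

inside=yes margin=6175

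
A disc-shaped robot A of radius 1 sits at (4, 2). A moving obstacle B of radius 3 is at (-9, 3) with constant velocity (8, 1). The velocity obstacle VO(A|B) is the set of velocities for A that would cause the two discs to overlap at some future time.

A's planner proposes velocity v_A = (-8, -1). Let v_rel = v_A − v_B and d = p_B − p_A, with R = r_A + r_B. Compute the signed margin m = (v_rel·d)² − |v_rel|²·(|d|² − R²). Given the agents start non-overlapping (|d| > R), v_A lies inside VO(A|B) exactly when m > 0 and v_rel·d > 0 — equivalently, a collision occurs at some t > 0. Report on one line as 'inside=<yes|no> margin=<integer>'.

d = (-13, 1),  |d|² = 170;  R = 1+3 = 4,  c = 170−4² = 154
v_rel = (-16, -2),  |v_rel|² = 260;  v_rel·d = (-16)·(-13) + (-2)·(1) = 206
260·t² − 412·t + 154 = 0  ⇒  m = 206² − 260·154 = 2396
m = 2396 > 0,  v_rel·d = 206 > 0  ⇒  inside

inside=yes margin=2396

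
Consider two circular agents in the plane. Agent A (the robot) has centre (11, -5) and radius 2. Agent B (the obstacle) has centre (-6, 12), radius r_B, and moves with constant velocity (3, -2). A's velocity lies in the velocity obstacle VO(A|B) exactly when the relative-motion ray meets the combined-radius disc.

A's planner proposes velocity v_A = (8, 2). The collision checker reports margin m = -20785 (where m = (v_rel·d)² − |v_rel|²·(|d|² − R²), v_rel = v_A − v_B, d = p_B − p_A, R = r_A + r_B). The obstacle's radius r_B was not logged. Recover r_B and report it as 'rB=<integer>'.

m = -20785
d = (-17, 17);  v_rel = (5, 4),  |v_rel|² = 41
v_rel×d = (5)·(17) − (4)·(-17) = 153
since m = R²·41 − 153²:  R² = (23409 + -20785) / 41 = 64
R = √64 = 8  ⇒  r_B = 8 − 2 = 6

rB=6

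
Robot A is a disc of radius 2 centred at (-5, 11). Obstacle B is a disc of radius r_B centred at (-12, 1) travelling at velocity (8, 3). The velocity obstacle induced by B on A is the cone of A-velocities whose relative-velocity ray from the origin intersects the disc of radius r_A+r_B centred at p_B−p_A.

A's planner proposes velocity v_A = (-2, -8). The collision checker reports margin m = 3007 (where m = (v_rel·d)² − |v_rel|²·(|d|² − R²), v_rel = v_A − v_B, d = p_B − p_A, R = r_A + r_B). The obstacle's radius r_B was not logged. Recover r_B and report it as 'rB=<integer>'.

m = 3007
d = (-7, -10);  v_rel = (-10, -11),  |v_rel|² = 221
v_rel×d = (-10)·(-10) − (-11)·(-7) = 23
since m = R²·221 − 23²:  R² = (529 + 3007) / 221 = 16
R = √16 = 4  ⇒  r_B = 4 − 2 = 2

rB=2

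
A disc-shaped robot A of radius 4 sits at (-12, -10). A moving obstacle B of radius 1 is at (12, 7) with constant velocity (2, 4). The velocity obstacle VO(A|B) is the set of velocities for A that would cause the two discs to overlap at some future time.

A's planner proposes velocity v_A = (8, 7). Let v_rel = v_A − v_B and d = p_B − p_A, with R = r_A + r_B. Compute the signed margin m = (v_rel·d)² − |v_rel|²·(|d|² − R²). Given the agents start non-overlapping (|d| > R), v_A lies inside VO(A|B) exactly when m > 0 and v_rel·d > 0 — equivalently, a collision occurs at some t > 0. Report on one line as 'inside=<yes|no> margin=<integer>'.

d = (24, 17),  |d|² = 865;  R = 4+1 = 5,  c = 865−5² = 840
v_rel = (6, 3),  |v_rel|² = 45;  v_rel·d = (6)·(24) + (3)·(17) = 195
45·t² − 390·t + 840 = 0  ⇒  m = 195² − 45·840 = 225
m = 225 > 0,  v_rel·d = 195 > 0  ⇒  inside

inside=yes margin=225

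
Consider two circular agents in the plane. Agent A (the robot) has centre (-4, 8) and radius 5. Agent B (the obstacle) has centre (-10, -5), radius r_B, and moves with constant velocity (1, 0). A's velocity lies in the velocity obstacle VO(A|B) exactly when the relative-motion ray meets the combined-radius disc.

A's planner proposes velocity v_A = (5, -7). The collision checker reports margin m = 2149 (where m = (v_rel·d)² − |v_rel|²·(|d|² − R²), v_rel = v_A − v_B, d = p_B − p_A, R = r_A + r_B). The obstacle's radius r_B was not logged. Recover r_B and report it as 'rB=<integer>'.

m = 2149
d = (-6, -13);  v_rel = (4, -7),  |v_rel|² = 65
v_rel×d = (4)·(-13) − (-7)·(-6) = -94
since m = R²·65 − (-94)²:  R² = (8836 + 2149) / 65 = 169
R = √169 = 13  ⇒  r_B = 13 − 5 = 8

rB=8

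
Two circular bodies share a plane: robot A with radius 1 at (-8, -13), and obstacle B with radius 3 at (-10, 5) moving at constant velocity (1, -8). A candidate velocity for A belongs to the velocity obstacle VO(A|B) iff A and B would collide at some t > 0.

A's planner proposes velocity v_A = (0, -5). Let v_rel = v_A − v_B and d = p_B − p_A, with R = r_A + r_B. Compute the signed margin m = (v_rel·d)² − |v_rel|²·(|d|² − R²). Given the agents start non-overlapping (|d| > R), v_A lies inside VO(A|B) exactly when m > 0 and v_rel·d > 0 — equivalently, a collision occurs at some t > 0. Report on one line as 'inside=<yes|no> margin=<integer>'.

d = (-2, 18),  |d|² = 328;  R = 1+3 = 4,  c = 328−4² = 312
v_rel = (-1, 3),  |v_rel|² = 10;  v_rel·d = (-1)·(-2) + (3)·(18) = 56
10·t² − 112·t + 312 = 0  ⇒  m = 56² − 10·312 = 16
m = 16 > 0,  v_rel·d = 56 > 0  ⇒  inside

inside=yes margin=16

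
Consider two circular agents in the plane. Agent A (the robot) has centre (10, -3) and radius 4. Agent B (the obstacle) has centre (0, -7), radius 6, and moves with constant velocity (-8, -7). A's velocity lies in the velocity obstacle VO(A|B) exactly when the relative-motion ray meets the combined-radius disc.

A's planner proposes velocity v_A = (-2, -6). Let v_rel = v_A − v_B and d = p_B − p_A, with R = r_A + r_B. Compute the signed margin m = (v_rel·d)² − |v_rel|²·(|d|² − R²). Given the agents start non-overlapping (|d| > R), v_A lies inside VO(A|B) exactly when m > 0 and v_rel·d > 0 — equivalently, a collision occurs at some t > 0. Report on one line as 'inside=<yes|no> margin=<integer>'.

d = (-10, -4),  |d|² = 116;  R = 4+6 = 10,  c = 116−10² = 16
v_rel = (6, 1),  |v_rel|² = 37;  v_rel·d = (6)·(-10) + (1)·(-4) = -64
37·t² + 128·t + 16 = 0  ⇒  m = (-64)² − 37·16 = 3504
m = 3504 > 0,  v_rel·d = -64 < 0  ⇒  outside

inside=no margin=3504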